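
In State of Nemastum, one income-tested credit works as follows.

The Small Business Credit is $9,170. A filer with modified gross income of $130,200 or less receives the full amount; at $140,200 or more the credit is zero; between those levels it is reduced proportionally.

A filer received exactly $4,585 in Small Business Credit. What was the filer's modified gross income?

$135,200

$4,585 is 4,585/9,170 of the full $9,170, so 4,585/9,170 of the $10,000 range has been used: income = $130,200 + $10,000 × 4,585/9,170 = $135,200.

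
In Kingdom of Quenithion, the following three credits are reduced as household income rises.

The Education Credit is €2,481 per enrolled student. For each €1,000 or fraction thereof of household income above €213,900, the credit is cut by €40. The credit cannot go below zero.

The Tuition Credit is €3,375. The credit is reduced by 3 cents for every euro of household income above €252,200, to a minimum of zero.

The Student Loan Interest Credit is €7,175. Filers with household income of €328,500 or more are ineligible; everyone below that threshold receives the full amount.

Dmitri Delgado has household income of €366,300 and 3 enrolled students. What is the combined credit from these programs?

€1,323

Education Credit: base = 3 × €2,481 = €7,443. income exceeds €213,900 by €152,400, which is 153 full-or-partial €1,000 increments; reduction = 153 × €40 = €6,120, leaving €1,323.
Tuition Credit: 3% of the €114,100 excess over €252,200 is €3,423 ≥ base, so the credit is €0.
Student Loan Interest Credit: €366,300 meets or exceeds the €328,500 cutoff, so the credit is €0.
Total: €1,323 + €0 + €0 = €1,323.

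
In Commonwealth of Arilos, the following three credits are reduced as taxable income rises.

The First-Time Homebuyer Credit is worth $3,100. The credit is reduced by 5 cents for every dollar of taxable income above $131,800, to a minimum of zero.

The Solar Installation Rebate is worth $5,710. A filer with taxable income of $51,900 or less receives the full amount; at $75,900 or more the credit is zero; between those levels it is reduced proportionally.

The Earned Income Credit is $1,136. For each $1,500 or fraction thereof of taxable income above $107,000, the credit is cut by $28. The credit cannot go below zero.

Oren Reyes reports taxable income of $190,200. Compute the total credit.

$180

First-Time Homebuyer Credit: 5% of the $58,400 excess over $131,800 is $2,920; credit = $3,100 − $2,920 = $180.
Solar Installation Rebate: $190,200 is at or above $75,900, so the credit is $0.
Earned Income Credit: income exceeds $107,000 by $83,200 → 56 increments × $28 = $1,568 ≥ base, so the credit is $0.
Total: $180 + $0 + $0 = $180.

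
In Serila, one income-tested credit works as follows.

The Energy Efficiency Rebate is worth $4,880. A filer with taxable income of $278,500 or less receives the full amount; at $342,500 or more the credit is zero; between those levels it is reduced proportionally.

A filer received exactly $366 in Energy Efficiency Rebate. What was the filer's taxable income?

$337,700

$366 is 366/4,880 of the full $4,880, so 4,514/4,880 of the $64,000 range has been used: income = $278,500 + $64,000 × 4,514/4,880 = $337,700.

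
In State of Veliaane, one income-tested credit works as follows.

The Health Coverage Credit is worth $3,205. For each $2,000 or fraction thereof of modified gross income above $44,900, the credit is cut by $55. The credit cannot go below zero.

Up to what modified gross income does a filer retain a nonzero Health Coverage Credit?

After 58 increments the reduction is 58 × $55 = $3,190, leaving $15; one more increment wipes it out. Increment 58 ends at excess 58 × $2,000 = $116,000, so the highest qualifying income is $44,900 + $116,000 = $160,900.

$160,900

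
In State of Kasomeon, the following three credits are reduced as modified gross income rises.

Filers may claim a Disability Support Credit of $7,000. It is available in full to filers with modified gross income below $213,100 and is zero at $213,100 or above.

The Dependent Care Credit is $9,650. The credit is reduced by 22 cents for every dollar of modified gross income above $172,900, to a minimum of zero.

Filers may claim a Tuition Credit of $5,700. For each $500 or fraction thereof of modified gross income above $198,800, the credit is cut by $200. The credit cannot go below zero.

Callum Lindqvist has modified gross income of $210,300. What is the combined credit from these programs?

Disability Support Credit: $210,300 is below the $213,100 cutoff, so the full $7,000 applies.
Dependent Care Credit: 22% of the $37,400 excess over $172,900 is $8,228; credit = $9,650 − $8,228 = $1,422.
Tuition Credit: income exceeds $198,800 by $11,500, which is 23 full-or-partial $500 increments; reduction = 23 × $200 = $4,600, leaving $1,100.
Total: $7,000 + $1,422 + $1,100 = $9,522.

$9,522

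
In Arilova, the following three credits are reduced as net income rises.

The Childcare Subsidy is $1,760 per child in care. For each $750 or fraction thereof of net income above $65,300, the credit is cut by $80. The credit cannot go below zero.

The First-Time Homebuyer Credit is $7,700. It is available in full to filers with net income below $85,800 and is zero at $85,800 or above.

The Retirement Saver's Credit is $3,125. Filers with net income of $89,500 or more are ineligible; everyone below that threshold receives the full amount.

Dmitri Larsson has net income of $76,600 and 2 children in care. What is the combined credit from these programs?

$13,065

Childcare Subsidy: base = 2 × $1,760 = $3,520. income exceeds $65,300 by $11,300, which is 16 full-or-partial $750 increments; reduction = 16 × $80 = $1,280, leaving $2,240.
First-Time Homebuyer Credit: $76,600 is below the $85,800 cutoff, so the full $7,700 applies.
Retirement Saver's Credit: $76,600 is below the $89,500 cutoff, so the full $3,125 applies.
Total: $2,240 + $7,700 + $3,125 = $13,065.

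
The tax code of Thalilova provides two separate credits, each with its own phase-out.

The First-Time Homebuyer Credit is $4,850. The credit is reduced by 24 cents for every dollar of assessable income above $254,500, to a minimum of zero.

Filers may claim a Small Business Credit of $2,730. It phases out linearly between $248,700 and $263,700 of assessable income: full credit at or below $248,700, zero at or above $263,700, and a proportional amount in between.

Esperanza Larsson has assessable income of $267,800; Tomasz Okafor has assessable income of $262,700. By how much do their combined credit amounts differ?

$1,406

Esperanza ($267,800): First-Time Homebuyer Credit: 24% of the $13,300 excess over $254,500 is $3,192; credit = $4,850 − $3,192 = $1,658. Small Business Credit: $267,800 is at or above $263,700, so the credit is $0. total $1,658 + $0 = $1,658
Tomasz ($262,700): First-Time Homebuyer Credit: 24% of the $8,200 excess over $254,500 is $1,968; credit = $4,850 − $1,968 = $2,882. Small Business Credit: $262,700 is $14,000 into a $15,000 phase-out range, leaving 1,000/15,000 of the credit: $2,730 × 1,000/15,000 = $182. total $2,882 + $182 = $3,064
Difference: |$1,658 − $3,064| = $1,406.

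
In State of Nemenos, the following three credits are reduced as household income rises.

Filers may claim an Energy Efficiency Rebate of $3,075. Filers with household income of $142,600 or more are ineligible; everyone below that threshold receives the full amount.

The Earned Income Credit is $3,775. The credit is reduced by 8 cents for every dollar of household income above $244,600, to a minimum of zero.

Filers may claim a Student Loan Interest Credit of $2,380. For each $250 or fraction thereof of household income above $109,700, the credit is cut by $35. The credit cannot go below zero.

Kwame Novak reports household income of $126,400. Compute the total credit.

$6,885

Energy Efficiency Rebate: $126,400 is below the $142,600 cutoff, so the full $3,075 applies.
Earned Income Credit: $126,400 is at or below the $244,600 threshold, so the full $3,775 applies.
Student Loan Interest Credit: income exceeds $109,700 by $16,700, which is 67 full-or-partial $250 increments; reduction = 67 × $35 = $2,345, leaving $35.
Total: $3,075 + $3,775 + $35 = $6,885.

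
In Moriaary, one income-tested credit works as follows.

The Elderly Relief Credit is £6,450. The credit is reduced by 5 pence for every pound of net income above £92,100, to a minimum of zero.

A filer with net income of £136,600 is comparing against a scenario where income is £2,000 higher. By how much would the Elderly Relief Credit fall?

At £136,600 — 5% of the £44,500 excess over £92,100 is £2,225; credit = £6,450 − £2,225 = £4,225.
At £138,600 — 5% of the £46,500 excess over £92,100 is £2,325; credit = £6,450 − £2,325 = £4,125.
Lost: £4,225 − £4,125 = £100.

£100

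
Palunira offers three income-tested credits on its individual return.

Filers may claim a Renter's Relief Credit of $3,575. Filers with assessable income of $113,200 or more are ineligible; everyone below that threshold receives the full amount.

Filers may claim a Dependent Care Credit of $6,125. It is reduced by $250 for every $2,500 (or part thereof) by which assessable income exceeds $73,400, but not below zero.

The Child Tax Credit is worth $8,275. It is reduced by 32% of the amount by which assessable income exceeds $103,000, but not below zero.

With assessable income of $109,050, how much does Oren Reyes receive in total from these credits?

Renter's Relief Credit: $109,050 is below the $113,200 cutoff, so the full $3,575 applies.
Dependent Care Credit: income exceeds $73,400 by $35,650, which is 15 full-or-partial $2,500 increments; reduction = 15 × $250 = $3,750, leaving $2,375.
Child Tax Credit: 32% of the $6,050 excess over $103,000 is $1,936; credit = $8,275 − $1,936 = $6,339.
Total: $3,575 + $2,375 + $6,339 = $12,289.

$12,289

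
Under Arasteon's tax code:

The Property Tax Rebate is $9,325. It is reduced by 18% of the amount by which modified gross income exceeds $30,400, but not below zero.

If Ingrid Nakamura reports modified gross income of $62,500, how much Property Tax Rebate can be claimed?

$3,547

Property Tax Rebate: 18% of the $32,100 excess over $30,400 is $5,778; credit = $9,325 − $5,778 = $3,547.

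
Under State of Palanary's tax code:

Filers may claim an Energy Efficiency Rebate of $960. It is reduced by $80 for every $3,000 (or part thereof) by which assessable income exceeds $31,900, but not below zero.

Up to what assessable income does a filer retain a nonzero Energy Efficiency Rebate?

After 11 increments the reduction is 11 × $80 = $880, leaving $80; one more increment wipes it out. Increment 11 ends at excess 11 × $3,000 = $33,000, so the highest qualifying income is $31,900 + $33,000 = $64,900.

$64,900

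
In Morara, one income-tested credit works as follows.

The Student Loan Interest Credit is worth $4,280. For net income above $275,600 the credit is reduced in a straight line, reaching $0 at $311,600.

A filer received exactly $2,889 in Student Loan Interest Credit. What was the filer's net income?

$2,889 is 2,889/4,280 of the full $4,280, so 1,391/4,280 of the $36,000 range has been used: income = $275,600 + $36,000 × 1,391/4,280 = $287,300.

$287,300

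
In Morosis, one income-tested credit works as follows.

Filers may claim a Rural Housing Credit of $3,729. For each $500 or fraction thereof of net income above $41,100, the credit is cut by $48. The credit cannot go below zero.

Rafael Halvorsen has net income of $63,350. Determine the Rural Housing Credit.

Rural Housing Credit: income exceeds $41,100 by $22,250, which is 45 full-or-partial $500 increments; reduction = 45 × $48 = $2,160, leaving $1,569.

$1,569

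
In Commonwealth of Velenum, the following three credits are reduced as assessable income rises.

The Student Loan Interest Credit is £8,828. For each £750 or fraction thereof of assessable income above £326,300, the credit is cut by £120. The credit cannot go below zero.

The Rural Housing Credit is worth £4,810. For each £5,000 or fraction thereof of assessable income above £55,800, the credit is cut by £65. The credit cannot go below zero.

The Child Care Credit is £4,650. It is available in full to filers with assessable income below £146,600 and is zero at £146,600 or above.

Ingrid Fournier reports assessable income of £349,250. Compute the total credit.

£6,083

Student Loan Interest Credit: income exceeds £326,300 by £22,950, which is 31 full-or-partial £750 increments; reduction = 31 × £120 = £3,720, leaving £5,108.
Rural Housing Credit: income exceeds £55,800 by £293,450, which is 59 full-or-partial £5,000 increments; reduction = 59 × £65 = £3,835, leaving £975.
Child Care Credit: £349,250 meets or exceeds the £146,600 cutoff, so the credit is £0.
Total: £5,108 + £975 + £0 = £6,083.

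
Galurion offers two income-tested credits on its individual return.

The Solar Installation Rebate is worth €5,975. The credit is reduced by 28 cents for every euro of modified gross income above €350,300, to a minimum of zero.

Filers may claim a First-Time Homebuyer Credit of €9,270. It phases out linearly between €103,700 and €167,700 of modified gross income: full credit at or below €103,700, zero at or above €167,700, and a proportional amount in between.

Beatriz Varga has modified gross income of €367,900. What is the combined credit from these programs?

Solar Installation Rebate: 28% of the €17,600 excess over €350,300 is €4,928; credit = €5,975 − €4,928 = €1,047.
First-Time Homebuyer Credit: €367,900 is at or above €167,700, so the credit is €0.
Total: €1,047 + €0 = €1,047.

€1,047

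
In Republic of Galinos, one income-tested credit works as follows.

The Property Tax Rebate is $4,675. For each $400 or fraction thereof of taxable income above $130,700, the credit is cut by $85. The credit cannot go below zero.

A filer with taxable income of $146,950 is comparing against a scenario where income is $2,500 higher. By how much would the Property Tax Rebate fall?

At $146,950 — income exceeds $130,700 by $16,250, which is 41 full-or-partial $400 increments; reduction = 41 × $85 = $3,485, leaving $1,190.
At $149,450 — income exceeds $130,700 by $18,750, which is 47 full-or-partial $400 increments; reduction = 47 × $85 = $3,995, leaving $680.
Lost: $1,190 − $680 = $510.

$510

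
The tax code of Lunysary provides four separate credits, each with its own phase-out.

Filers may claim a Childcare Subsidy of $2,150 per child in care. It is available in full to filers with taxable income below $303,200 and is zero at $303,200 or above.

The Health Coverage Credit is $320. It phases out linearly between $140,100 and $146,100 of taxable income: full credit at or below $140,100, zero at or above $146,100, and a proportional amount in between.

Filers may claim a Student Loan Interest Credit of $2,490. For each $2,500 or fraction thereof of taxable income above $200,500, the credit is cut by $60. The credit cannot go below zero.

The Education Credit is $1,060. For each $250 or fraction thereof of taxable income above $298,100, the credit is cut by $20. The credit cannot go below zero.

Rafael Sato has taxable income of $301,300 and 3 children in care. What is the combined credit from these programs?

Childcare Subsidy: base = 3 × $2,150 = $6,450. $301,300 is below the $303,200 cutoff, so the full $6,450 applies.
Health Coverage Credit: $301,300 is at or above $146,100, so the credit is $0.
Student Loan Interest Credit: income exceeds $200,500 by $100,800, which is 41 full-or-partial $2,500 increments; reduction = 41 × $60 = $2,460, leaving $30.
Education Credit: income exceeds $298,100 by $3,200, which is 13 full-or-partial $250 increments; reduction = 13 × $20 = $260, leaving $800.
Total: $6,450 + $0 + $30 + $800 = $7,280.

$7,280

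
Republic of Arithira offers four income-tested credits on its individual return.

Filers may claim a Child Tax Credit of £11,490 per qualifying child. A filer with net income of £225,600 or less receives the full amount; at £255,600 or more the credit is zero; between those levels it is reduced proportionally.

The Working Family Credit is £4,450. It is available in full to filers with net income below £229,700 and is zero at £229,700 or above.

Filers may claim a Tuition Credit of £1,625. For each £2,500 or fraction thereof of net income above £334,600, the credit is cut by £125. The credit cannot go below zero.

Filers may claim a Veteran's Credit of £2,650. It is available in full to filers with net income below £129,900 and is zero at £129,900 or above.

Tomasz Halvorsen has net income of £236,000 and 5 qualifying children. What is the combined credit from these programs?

£39,159

Child Tax Credit: base = 5 × £11,490 = £57,450. £236,000 is £10,400 into a £30,000 phase-out range, leaving 19,600/30,000 of the credit: £57,450 × 19,600/30,000 = £37,534.
Working Family Credit: £236,000 meets or exceeds the £229,700 cutoff, so the credit is £0.
Tuition Credit: £236,000 is at or below the £334,600 threshold, so the full £1,625 applies.
Veteran's Credit: £236,000 meets or exceeds the £129,900 cutoff, so the credit is £0.
Total: £37,534 + £0 + £1,625 + £0 = £39,159.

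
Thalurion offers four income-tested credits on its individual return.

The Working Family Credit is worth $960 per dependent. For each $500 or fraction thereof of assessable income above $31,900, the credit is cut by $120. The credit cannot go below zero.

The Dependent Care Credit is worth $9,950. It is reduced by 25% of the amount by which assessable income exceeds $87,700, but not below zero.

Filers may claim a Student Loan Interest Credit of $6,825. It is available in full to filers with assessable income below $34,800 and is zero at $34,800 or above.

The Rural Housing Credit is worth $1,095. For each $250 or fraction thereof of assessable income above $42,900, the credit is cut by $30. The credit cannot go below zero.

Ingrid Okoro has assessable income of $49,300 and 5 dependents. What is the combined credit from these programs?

Working Family Credit: base = 5 × $960 = $4,800. income exceeds $31,900 by $17,400, which is 35 full-or-partial $500 increments; reduction = 35 × $120 = $4,200, leaving $600.
Dependent Care Credit: $49,300 is at or below the $87,700 threshold, so the full $9,950 applies.
Student Loan Interest Credit: $49,300 meets or exceeds the $34,800 cutoff, so the credit is $0.
Rural Housing Credit: income exceeds $42,900 by $6,400, which is 26 full-or-partial $250 increments; reduction = 26 × $30 = $780, leaving $315.
Total: $600 + $9,950 + $0 + $315 = $10,865.

$10,865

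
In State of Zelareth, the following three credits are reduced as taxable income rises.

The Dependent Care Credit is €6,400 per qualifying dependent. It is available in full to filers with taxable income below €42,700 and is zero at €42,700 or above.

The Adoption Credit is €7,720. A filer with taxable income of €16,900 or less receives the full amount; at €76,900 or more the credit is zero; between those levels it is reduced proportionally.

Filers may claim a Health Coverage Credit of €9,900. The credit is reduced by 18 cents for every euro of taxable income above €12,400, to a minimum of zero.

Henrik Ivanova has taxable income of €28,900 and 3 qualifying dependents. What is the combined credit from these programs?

Dependent Care Credit: base = 3 × €6,400 = €19,200. €28,900 is below the €42,700 cutoff, so the full €19,200 applies.
Adoption Credit: €28,900 is €12,000 into a €60,000 phase-out range, leaving 48,000/60,000 of the credit: €7,720 × 48,000/60,000 = €6,176.
Health Coverage Credit: 18% of the €16,500 excess over €12,400 is €2,970; credit = €9,900 − €2,970 = €6,930.
Total: €19,200 + €6,176 + €6,930 = €32,306.

€32,306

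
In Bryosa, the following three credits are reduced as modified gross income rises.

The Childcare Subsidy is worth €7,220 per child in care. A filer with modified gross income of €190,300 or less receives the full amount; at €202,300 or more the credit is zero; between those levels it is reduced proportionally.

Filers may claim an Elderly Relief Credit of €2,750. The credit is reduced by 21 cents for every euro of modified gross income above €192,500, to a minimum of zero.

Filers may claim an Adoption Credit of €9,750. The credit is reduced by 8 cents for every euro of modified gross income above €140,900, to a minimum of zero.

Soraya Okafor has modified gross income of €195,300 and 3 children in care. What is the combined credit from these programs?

€20,195

Childcare Subsidy: base = 3 × €7,220 = €21,660. €195,300 is €5,000 into a €12,000 phase-out range, leaving 7,000/12,000 of the credit: €21,660 × 7,000/12,000 = €12,635.
Elderly Relief Credit: 21% of the €2,800 excess over €192,500 is €588; credit = €2,750 − €588 = €2,162.
Adoption Credit: 8% of the €54,400 excess over €140,900 is €4,352; credit = €9,750 − €4,352 = €5,398.
Total: €12,635 + €2,162 + €5,398 = €20,195.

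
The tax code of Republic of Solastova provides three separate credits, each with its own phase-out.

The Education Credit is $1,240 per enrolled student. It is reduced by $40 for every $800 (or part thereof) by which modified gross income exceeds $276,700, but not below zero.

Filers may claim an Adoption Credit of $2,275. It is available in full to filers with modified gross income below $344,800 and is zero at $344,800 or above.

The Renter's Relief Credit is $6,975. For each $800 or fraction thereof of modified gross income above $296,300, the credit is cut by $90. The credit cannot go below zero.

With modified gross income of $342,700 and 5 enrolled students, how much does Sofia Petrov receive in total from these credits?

$6,910

Education Credit: base = 5 × $1,240 = $6,200. income exceeds $276,700 by $66,000, which is 83 full-or-partial $800 increments; reduction = 83 × $40 = $3,320, leaving $2,880.
Adoption Credit: $342,700 is below the $344,800 cutoff, so the full $2,275 applies.
Renter's Relief Credit: income exceeds $296,300 by $46,400, which is 58 full-or-partial $800 increments; reduction = 58 × $90 = $5,220, leaving $1,755.
Total: $2,880 + $2,275 + $1,755 = $6,910.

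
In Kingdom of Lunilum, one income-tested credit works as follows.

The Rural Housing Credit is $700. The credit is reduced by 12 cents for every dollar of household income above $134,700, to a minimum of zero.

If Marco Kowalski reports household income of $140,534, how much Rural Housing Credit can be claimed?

$0

Rural Housing Credit: 12% of the $5,834 excess over $134,700 is $700.08 ≥ base, so the credit is $0.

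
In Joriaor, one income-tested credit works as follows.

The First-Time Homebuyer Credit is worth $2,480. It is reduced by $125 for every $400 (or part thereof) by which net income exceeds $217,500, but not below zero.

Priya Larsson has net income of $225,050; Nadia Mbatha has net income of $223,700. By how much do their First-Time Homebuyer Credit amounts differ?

Priya ($225,050): First-Time Homebuyer Credit: income exceeds $217,500 by $7,550, which is 19 full-or-partial $400 increments; reduction = 19 × $125 = $2,375, leaving $105.
Nadia ($223,700): First-Time Homebuyer Credit: income exceeds $217,500 by $6,200, which is 16 full-or-partial $400 increments; reduction = 16 × $125 = $2,000, leaving $480.
Difference: |$105 − $480| = $375.

$375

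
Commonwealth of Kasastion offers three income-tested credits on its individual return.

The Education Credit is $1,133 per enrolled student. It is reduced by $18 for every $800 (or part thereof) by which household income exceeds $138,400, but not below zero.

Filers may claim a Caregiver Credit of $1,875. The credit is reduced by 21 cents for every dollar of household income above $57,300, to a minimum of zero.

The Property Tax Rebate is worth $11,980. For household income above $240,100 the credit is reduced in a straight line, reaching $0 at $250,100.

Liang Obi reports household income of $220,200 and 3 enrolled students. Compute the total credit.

$13,525

Education Credit: base = 3 × $1,133 = $3,399. income exceeds $138,400 by $81,800, which is 103 full-or-partial $800 increments; reduction = 103 × $18 = $1,854, leaving $1,545.
Caregiver Credit: 21% of the $162,900 excess over $57,300 is $34,209 ≥ base, so the credit is $0.
Property Tax Rebate: $220,200 is at or below the $240,100 threshold, so the full $11,980 applies.
Total: $1,545 + $0 + $11,980 = $13,525.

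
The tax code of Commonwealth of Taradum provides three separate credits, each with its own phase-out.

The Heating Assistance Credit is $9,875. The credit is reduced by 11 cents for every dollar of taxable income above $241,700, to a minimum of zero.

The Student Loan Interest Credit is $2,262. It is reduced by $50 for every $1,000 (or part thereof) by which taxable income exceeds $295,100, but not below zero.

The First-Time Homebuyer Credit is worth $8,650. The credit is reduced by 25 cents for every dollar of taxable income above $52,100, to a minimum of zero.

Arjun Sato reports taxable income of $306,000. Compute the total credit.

Heating Assistance Credit: 11% of the $64,300 excess over $241,700 is $7,073; credit = $9,875 − $7,073 = $2,802.
Student Loan Interest Credit: income exceeds $295,100 by $10,900, which is 11 full-or-partial $1,000 increments; reduction = 11 × $50 = $550, leaving $1,712.
First-Time Homebuyer Credit: 25% of the $253,900 excess over $52,100 is $63,475 ≥ base, so the credit is $0.
Total: $2,802 + $1,712 + $0 = $4,514.

$4,514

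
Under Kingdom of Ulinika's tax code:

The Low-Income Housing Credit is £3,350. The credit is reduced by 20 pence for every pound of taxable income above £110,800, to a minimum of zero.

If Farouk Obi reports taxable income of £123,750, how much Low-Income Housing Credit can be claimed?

Low-Income Housing Credit: 20% of the £12,950 excess over £110,800 is £2,590; credit = £3,350 − £2,590 = £760.

£760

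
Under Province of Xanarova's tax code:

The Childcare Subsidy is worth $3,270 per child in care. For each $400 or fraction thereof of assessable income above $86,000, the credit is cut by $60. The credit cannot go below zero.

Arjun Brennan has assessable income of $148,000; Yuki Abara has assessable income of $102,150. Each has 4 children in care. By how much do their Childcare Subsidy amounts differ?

$6,840

Arjun ($148,000): Childcare Subsidy: base = 4 × $3,270 = $13,080. income exceeds $86,000 by $62,000, which is 155 full-or-partial $400 increments; reduction = 155 × $60 = $9,300, leaving $3,780.
Yuki ($102,150): Childcare Subsidy: base = 4 × $3,270 = $13,080. income exceeds $86,000 by $16,150, which is 41 full-or-partial $400 increments; reduction = 41 × $60 = $2,460, leaving $10,620.
Difference: |$3,780 − $10,620| = $6,840.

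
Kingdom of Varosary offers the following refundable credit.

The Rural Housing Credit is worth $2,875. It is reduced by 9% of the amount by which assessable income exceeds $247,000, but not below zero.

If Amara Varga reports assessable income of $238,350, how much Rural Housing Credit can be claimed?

Rural Housing Credit: $238,350 is at or below the $247,000 threshold, so the full $2,875 applies.

$2,875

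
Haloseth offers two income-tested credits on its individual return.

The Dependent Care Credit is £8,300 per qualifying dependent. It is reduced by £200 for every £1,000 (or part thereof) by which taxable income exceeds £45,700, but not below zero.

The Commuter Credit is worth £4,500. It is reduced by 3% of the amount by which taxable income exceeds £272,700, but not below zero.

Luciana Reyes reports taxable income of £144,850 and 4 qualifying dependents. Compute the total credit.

£17,700

Dependent Care Credit: base = 4 × £8,300 = £33,200. income exceeds £45,700 by £99,150, which is 100 full-or-partial £1,000 increments; reduction = 100 × £200 = £20,000, leaving £13,200.
Commuter Credit: £144,850 is at or below the £272,700 threshold, so the full £4,500 applies.
Total: £13,200 + £4,500 = £17,700.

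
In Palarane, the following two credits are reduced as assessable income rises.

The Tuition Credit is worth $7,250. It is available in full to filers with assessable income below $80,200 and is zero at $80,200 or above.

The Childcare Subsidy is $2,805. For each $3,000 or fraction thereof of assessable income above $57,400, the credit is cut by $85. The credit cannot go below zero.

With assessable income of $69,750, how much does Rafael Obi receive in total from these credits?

Tuition Credit: $69,750 is below the $80,200 cutoff, so the full $7,250 applies.
Childcare Subsidy: income exceeds $57,400 by $12,350, which is 5 full-or-partial $3,000 increments; reduction = 5 × $85 = $425, leaving $2,380.
Total: $7,250 + $2,380 = $9,630.

$9,630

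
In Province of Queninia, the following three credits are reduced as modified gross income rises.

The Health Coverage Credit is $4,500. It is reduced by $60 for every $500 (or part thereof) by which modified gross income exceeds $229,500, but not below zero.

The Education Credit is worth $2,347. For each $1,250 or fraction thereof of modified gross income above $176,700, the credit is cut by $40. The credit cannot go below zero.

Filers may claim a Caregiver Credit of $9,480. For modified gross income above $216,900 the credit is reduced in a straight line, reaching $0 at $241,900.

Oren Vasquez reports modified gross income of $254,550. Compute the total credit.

Health Coverage Credit: income exceeds $229,500 by $25,050, which is 51 full-or-partial $500 increments; reduction = 51 × $60 = $3,060, leaving $1,440.
Education Credit: income exceeds $176,700 by $77,850 → 63 increments × $40 = $2,520 ≥ base, so the credit is $0.
Caregiver Credit: $254,550 is at or above $241,900, so the credit is $0.
Total: $1,440 + $0 + $0 = $1,440.

$1,440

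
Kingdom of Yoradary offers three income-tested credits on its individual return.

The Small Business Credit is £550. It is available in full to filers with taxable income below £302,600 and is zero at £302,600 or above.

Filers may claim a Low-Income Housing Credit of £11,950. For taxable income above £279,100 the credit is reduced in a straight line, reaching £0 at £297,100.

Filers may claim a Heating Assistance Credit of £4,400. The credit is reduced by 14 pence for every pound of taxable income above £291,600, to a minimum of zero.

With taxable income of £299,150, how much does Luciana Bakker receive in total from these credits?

Small Business Credit: £299,150 is below the £302,600 cutoff, so the full £550 applies.
Low-Income Housing Credit: £299,150 is at or above £297,100, so the credit is £0.
Heating Assistance Credit: 14% of the £7,550 excess over £291,600 is £1,057; credit = £4,400 − £1,057 = £3,343.
Total: £550 + £0 + £3,343 = £3,893.

£3,893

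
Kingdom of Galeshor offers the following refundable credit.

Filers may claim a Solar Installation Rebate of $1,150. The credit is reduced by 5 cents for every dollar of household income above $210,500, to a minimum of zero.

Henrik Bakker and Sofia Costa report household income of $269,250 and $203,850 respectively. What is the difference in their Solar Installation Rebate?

Henrik ($269,250): Solar Installation Rebate: 5% of the $58,750 excess over $210,500 is $2,937.50 ≥ base, so the credit is $0.
Sofia ($203,850): Solar Installation Rebate: $203,850 is at or below the $210,500 threshold, so the full $1,150 applies.
Difference: |$0 − $1,150| = $1,150.

$1,150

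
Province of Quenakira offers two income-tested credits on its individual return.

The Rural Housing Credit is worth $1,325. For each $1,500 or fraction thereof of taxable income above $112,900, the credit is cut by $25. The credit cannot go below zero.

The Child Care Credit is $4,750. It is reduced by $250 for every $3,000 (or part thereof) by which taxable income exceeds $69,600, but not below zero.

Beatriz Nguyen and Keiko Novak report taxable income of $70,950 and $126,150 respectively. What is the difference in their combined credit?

Beatriz ($70,950): Rural Housing Credit: $70,950 is at or below the $112,900 threshold, so the full $1,325 applies. Child Care Credit: income exceeds $69,600 by $1,350, which is 1 full-or-partial $3,000 increment; reduction = 1 × $250 = $250, leaving $4,500. total $1,325 + $4,500 = $5,825
Keiko ($126,150): Rural Housing Credit: income exceeds $112,900 by $13,250, which is 9 full-or-partial $1,500 increments; reduction = 9 × $25 = $225, leaving $1,100. Child Care Credit: income exceeds $69,600 by $56,550 → 19 increments × $250 = $4,750 ≥ base, so the credit is $0. total $1,100 + $0 = $1,100
Difference: |$5,825 − $1,100| = $4,725.

$4,725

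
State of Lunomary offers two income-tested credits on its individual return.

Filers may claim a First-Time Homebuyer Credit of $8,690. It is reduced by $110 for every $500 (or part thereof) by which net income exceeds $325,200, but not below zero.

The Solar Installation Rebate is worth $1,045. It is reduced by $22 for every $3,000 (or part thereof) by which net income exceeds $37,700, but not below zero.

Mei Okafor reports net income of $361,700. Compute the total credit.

First-Time Homebuyer Credit: income exceeds $325,200 by $36,500, which is 73 full-or-partial $500 increments; reduction = 73 × $110 = $8,030, leaving $660.
Solar Installation Rebate: income exceeds $37,700 by $324,000 → 108 increments × $22 = $2,376 ≥ base, so the credit is $0.
Total: $660 + $0 = $660.

$660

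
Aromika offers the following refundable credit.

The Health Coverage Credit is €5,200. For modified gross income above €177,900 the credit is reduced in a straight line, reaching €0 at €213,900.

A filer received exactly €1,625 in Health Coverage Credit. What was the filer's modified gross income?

€202,650

€1,625 is 1,625/5,200 of the full €5,200, so 3,575/5,200 of the €36,000 range has been used: income = €177,900 + €36,000 × 3,575/5,200 = €202,650.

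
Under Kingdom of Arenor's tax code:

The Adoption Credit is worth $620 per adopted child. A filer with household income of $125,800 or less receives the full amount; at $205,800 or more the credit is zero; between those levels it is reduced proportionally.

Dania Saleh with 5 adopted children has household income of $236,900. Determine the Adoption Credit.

$0

Adoption Credit: base = 5 × $620 = $3,100. $236,900 is at or above $205,800, so the credit is $0.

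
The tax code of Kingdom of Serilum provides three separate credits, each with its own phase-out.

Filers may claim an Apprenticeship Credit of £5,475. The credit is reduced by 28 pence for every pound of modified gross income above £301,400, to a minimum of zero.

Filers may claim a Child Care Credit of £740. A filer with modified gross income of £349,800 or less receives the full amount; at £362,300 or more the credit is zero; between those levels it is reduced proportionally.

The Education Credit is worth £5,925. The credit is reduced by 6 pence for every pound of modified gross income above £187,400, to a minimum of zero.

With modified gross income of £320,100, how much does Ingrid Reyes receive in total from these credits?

£979

Apprenticeship Credit: 28% of the £18,700 excess over £301,400 is £5,236; credit = £5,475 − £5,236 = £239.
Child Care Credit: £320,100 is at or below the £349,800 threshold, so the full £740 applies.
Education Credit: 6% of the £132,700 excess over £187,400 is £7,962 ≥ base, so the credit is £0.
Total: £239 + £740 + £0 = £979.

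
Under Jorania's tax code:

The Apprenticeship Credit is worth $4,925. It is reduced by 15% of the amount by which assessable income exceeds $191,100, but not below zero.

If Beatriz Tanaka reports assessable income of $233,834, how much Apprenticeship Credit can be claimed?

Apprenticeship Credit: 15% of the $42,734 excess over $191,100 is $6,410.10 ≥ base, so the credit is $0.

$0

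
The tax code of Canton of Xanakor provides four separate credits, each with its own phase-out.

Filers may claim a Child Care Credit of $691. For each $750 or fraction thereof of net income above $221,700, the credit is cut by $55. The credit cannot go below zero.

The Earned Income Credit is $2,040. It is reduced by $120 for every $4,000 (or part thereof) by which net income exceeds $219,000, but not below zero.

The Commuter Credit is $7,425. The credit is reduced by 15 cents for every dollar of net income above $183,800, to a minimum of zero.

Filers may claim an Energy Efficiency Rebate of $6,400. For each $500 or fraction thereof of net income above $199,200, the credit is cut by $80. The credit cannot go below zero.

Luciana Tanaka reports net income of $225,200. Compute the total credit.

Child Care Credit: income exceeds $221,700 by $3,500, which is 5 full-or-partial $750 increments; reduction = 5 × $55 = $275, leaving $416.
Earned Income Credit: income exceeds $219,000 by $6,200, which is 2 full-or-partial $4,000 increments; reduction = 2 × $120 = $240, leaving $1,800.
Commuter Credit: 15% of the $41,400 excess over $183,800 is $6,210; credit = $7,425 − $6,210 = $1,215.
Energy Efficiency Rebate: income exceeds $199,200 by $26,000, which is 52 full-or-partial $500 increments; reduction = 52 × $80 = $4,160, leaving $2,240.
Total: $416 + $1,800 + $1,215 + $2,240 = $5,671.

$5,671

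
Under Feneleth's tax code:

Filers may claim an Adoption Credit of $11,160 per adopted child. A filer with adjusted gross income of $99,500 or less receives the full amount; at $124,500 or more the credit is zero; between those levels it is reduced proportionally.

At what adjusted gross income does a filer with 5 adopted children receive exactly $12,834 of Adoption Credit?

Full credit = 5 × $11,160 = $55,800.
$12,834 is 12,834/55,800 of the full $55,800, so 42,966/55,800 of the $25,000 range has been used: income = $99,500 + $25,000 × 42,966/55,800 = $118,750.

$118,750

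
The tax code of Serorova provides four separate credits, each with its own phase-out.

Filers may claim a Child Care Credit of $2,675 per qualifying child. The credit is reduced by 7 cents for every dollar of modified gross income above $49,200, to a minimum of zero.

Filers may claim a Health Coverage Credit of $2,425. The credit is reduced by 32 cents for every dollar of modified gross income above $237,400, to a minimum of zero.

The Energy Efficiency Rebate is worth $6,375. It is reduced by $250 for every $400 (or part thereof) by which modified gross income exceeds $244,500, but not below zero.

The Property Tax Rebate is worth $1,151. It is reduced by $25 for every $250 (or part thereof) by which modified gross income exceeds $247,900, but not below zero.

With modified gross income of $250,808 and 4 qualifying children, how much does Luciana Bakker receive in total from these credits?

$3,226

Child Care Credit: base = 4 × $2,675 = $10,700. 7% of the $201,608 excess over $49,200 is $14,112.56 ≥ base, so the credit is $0.
Health Coverage Credit: 32% of the $13,408 excess over $237,400 is $4,290.56 ≥ base, so the credit is $0.
Energy Efficiency Rebate: income exceeds $244,500 by $6,308, which is 16 full-or-partial $400 increments; reduction = 16 × $250 = $4,000, leaving $2,375.
Property Tax Rebate: income exceeds $247,900 by $2,908, which is 12 full-or-partial $250 increments; reduction = 12 × $25 = $300, leaving $851.
Total: $0 + $0 + $2,375 + $851 = $3,226.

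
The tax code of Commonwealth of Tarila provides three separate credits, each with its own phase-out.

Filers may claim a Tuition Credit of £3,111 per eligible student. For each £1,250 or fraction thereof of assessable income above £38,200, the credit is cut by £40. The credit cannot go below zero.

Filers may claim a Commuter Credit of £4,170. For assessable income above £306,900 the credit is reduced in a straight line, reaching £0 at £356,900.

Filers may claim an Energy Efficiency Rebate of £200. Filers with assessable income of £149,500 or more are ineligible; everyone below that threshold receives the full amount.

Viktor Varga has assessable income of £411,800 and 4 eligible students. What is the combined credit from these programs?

Tuition Credit: base = 4 × £3,111 = £12,444. income exceeds £38,200 by £373,600, which is 299 full-or-partial £1,250 increments; reduction = 299 × £40 = £11,960, leaving £484.
Commuter Credit: £411,800 is at or above £356,900, so the credit is £0.
Energy Efficiency Rebate: £411,800 meets or exceeds the £149,500 cutoff, so the credit is £0.
Total: £484 + £0 + £0 = £484.

£484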